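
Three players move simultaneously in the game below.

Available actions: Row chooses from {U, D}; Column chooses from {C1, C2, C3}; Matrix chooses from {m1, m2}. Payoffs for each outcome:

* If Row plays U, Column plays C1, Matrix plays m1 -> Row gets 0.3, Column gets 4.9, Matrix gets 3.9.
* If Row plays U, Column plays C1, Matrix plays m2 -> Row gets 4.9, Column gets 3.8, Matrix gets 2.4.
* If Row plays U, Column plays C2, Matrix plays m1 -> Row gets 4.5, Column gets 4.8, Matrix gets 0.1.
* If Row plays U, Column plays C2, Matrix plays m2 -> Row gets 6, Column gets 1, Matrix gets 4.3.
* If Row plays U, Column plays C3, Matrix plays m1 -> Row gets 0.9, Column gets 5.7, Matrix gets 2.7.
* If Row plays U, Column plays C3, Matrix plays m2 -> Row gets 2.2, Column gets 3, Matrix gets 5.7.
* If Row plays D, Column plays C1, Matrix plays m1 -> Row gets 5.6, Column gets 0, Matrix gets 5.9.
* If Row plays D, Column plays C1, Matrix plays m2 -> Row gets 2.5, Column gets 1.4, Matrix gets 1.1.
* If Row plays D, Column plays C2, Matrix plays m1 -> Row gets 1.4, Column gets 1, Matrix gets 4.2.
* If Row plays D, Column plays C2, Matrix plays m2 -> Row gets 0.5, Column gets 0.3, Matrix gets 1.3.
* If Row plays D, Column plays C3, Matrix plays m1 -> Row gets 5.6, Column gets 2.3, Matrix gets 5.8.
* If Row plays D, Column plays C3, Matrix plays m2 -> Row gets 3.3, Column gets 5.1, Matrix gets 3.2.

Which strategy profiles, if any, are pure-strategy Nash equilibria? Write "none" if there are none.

Row against (C1, m1): payoffs 0.3, 5.6 → best response D.
Row against (C1, m2): payoffs 4.9, 2.5 → best response U.
Row against (C2, m1): payoffs 4.5, 1.4 → best response U.
Row against (C2, m2): payoffs 6, 0.5 → best response U.
Row against (C3, m1): payoffs 0.9, 5.6 → best response D.
Row against (C3, m2): payoffs 2.2, 3.3 → best response D.
Column against (U, m1): payoffs 4.9, 4.8, 5.7 → best response C3.
Column against (U, m2): payoffs 3.8, 1, 3 → best response C1.
Column against (D, m1): payoffs 0, 1, 2.3 → best response C3.
Column against (D, m2): payoffs 1.4, 0.3, 5.1 → best response C3.
Matrix against (U, C1): payoffs 3.9, 2.4 → best response m1.
Matrix against (U, C2): payoffs 0.1, 4.3 → best response m2.
Matrix against (U, C3): payoffs 2.7, 5.7 → best response m2.
Matrix against (D, C1): payoffs 5.9, 1.1 → best response m1.
Matrix against (D, C2): payoffs 4.2, 1.3 → best response m1.
Matrix against (D, C3): payoffs 5.8, 3.2 → best response m1.
Mutual best responses: (D, C3, m1).

Pure NE: (D, C3, m1)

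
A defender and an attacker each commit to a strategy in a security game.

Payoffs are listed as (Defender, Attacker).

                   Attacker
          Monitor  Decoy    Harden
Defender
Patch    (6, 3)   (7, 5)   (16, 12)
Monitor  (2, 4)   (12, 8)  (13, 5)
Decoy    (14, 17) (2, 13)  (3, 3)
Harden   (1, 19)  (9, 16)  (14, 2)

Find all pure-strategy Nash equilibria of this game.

Mark each player's best response to every combination of opponents' strategies; a profile where every player is best-responding is a pure Nash equilibrium.
Defender against Monitor: payoffs 6, 2, 14, 1 → best response Decoy.
Defender against Decoy: payoffs 7, 12, 2, 9 → best response Monitor.
Defender against Harden: payoffs 16, 13, 3, 14 → best response Patch.
Attacker against Patch: payoffs 3, 5, 12 → best response Harden.
Attacker against Monitor: payoffs 4, 8, 5 → best response Decoy.
Attacker against Decoy: payoffs 17, 13, 3 → best response Monitor.
Attacker against Harden: payoffs 19, 16, 2 → best response Monitor.
Mutual best responses: (Patch, Harden); (Monitor, Decoy); (Decoy, Monitor).

The pure Nash equilibria are (Patch, Harden) and (Monitor, Decoy) and (Decoy, Monitor).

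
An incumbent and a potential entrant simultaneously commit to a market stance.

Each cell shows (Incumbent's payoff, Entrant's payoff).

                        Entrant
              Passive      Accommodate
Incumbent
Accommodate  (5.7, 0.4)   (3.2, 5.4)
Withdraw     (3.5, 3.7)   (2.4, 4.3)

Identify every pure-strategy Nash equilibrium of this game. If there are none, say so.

Incumbent against Passive: payoffs 5.7, 3.5 → best response Accommodate.
Incumbent against Accommodate: payoffs 3.2, 2.4 → best response Accommodate.
Entrant against Accommodate: payoffs 0.4, 5.4 → best response Accommodate.
Entrant against Withdraw: payoffs 3.7, 4.3 → best response Accommodate.
Mutual best responses: (Accommodate, Accommodate).

(Accommodate, Accommodate)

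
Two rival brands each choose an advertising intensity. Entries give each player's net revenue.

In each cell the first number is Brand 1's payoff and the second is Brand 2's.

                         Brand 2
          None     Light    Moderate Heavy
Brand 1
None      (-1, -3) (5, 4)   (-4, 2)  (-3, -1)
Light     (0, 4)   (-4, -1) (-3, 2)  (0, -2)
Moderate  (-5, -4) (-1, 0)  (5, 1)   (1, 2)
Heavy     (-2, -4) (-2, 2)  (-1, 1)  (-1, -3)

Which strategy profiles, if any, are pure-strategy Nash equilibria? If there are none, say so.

Brand 1 against None: payoffs -1, 0, -5, -2 → best response Light.
Brand 1 against Light: payoffs 5, -4, -1, -2 → best response None.
Brand 1 against Moderate: payoffs -4, -3, 5, -1 → best response Moderate.
Brand 1 against Heavy: payoffs -3, 0, 1, -1 → best response Moderate.
Brand 2 against None: payoffs -3, 4, 2, -1 → best response Light.
Brand 2 against Light: payoffs 4, -1, 2, -2 → best response None.
Brand 2 against Moderate: payoffs -4, 0, 1, 2 → best response Heavy.
Brand 2 against Heavy: payoffs -4, 2, 1, -3 → best response Light.
Mutual best responses: (None, Light); (Light, None); (Moderate, Heavy).

(None, Light), (Light, None), (Moderate, Heavy)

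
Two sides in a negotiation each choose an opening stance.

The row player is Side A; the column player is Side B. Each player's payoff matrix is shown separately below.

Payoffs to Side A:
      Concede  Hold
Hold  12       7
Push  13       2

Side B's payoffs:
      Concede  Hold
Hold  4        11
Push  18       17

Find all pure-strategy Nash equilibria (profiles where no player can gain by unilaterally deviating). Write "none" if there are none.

Check each profile: it is a Nash equilibrium iff no player can strictly gain by switching unilaterally.
(Hold, Concede): Side A can switch to Push (12 → 13). Not NE.
(Hold, Hold): Side A gets 7, best alternative 2; Side B gets 11, best alternative 4. No profitable deviation — NE.
(Push, Concede): Side A gets 13, best alternative 12; Side B gets 18, best alternative 17. No profitable deviation — NE.
(Push, Hold): Side A can switch to Hold (2 → 7). Not NE.

Pure-strategy Nash equilibria: (Hold, Hold); (Push, Concede)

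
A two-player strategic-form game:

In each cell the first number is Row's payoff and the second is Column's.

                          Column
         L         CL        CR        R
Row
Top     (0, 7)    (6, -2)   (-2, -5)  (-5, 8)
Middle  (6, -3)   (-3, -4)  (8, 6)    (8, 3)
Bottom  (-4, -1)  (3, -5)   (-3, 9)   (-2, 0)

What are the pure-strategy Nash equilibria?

(Top, L): Row can switch to Middle (0 → 6). Not NE.
(Top, CL): Column can switch to L (-2 → 7). Not NE.
(Top, CR): Row can switch to Middle (-2 → 8). Not NE.
(Top, R): Row can switch to Middle (-5 → 8). Not NE.
(Middle, L): Column can switch to CR (-3 → 6). Not NE.
(Middle, CL): Row can switch to Top (-3 → 6). Not NE.
(Middle, CR): Row gets 8, best alternative -2; Column gets 6, best alternative 3. No profitable deviation — NE.
(Middle, R): Column can switch to CR (3 → 6). Not NE.
(Bottom, L): Row can switch to Top (-4 → 0). Not NE.
(Bottom, CL): Row can switch to Top (3 → 6). Not NE.
(Bottom, CR): Row can switch to Top (-3 → -2). Not NE.
(The remaining 1 profile has a profitable deviation by the same check.)

The unique pure-strategy Nash equilibrium is (Middle, CR).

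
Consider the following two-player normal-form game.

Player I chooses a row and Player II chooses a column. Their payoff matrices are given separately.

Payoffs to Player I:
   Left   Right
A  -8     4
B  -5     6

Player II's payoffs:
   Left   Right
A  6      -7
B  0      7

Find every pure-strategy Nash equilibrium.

Mark each player's best response to every combination of opponents' strategies; a profile where every player is best-responding is a pure Nash equilibrium.
Player I against Left: payoffs -8, -5 → best response B.
Player I against Right: payoffs 4, 6 → best response B.
Player II against A: payoffs 6, -7 → best response Left.
Player II against B: payoffs 0, 7 → best response Right.
Mutual best responses: (B, Right).

Pure NE: (B, Right)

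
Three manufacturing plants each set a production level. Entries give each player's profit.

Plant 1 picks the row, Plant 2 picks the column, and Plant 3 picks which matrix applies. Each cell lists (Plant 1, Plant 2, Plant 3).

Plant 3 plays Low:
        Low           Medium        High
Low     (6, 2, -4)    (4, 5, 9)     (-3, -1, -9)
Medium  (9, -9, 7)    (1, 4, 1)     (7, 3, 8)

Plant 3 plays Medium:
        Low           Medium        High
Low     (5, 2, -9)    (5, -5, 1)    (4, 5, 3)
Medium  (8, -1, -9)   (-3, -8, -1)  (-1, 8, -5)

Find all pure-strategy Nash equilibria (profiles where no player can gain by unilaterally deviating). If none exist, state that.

(Low, Medium, Low); (Low, High, Medium)

Check each profile: it is a Nash equilibrium iff no player can strictly gain by switching unilaterally.
(Low, Low, Low): Plant 1 can switch to Medium (6 → 9). Not NE.
(Low, Low, Medium): Plant 1 can switch to Medium (5 → 8). Not NE.
(Low, Medium, Low): Plant 1 gets 4, best alternative 1; Plant 2 gets 5, best alternative 2; Plant 3 gets 9, best alternative 1. No profitable deviation — NE.
(Low, Medium, Medium): Plant 2 can switch to Low (-5 → 2). Not NE.
(Low, High, Low): Plant 1 can switch to Medium (-3 → 7). Not NE.
(Low, High, Medium): Plant 1 gets 4, best alternative -1; Plant 2 gets 5, best alternative 2; Plant 3 gets 3, best alternative -9. No profitable deviation — NE.
(Medium, Low, Low): Plant 2 can switch to Medium (-9 → 4). Not NE.
(Medium, Low, Medium): Plant 2 can switch to High (-1 → 8). Not NE.
(Medium, Medium, Low): Plant 1 can switch to Low (1 → 4). Not NE.
(Medium, Medium, Medium): Plant 1 can switch to Low (-3 → 5). Not NE.
(Medium, High, Low): Plant 2 can switch to Medium (3 → 4). Not NE.
(Medium, High, Medium): Plant 1 can switch to Low (-1 → 4). Not NE.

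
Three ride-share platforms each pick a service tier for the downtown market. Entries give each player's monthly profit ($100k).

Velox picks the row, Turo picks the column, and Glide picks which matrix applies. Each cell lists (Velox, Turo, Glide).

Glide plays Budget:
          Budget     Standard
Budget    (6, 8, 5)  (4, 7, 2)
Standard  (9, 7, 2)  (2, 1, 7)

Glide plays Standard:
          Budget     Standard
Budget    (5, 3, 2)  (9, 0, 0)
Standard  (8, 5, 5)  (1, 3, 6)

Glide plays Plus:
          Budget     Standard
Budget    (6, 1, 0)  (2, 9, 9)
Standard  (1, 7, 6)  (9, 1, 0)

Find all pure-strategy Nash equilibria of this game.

Velox against (Budget, Budget): payoffs 6, 9 → best response Standard.
Velox against (Budget, Standard): payoffs 5, 8 → best response Standard.
Velox against (Budget, Plus): payoffs 6, 1 → best response Budget.
Velox against (Standard, Budget): payoffs 4, 2 → best response Budget.
Velox against (Standard, Standard): payoffs 9, 1 → best response Budget.
Velox against (Standard, Plus): payoffs 2, 9 → best response Standard.
Turo against (Budget, Budget): payoffs 8, 7 → best response Budget.
Turo against (Budget, Standard): payoffs 3, 0 → best response Budget.
Turo against (Budget, Plus): payoffs 1, 9 → best response Standard.
Turo against (Standard, Budget): payoffs 7, 1 → best response Budget.
Turo against (Standard, Standard): payoffs 5, 3 → best response Budget.
Turo against (Standard, Plus): payoffs 7, 1 → best response Budget.
Glide against (Budget, Budget): payoffs 5, 2, 0 → best response Budget.
Glide against (Budget, Standard): payoffs 2, 0, 9 → best response Plus.
Glide against (Standard, Budget): payoffs 2, 5, 6 → best response Plus.
Glide against (Standard, Standard): payoffs 7, 6, 0 → best response Budget.
No profile is a mutual best response for all players.

No pure-strategy Nash equilibrium.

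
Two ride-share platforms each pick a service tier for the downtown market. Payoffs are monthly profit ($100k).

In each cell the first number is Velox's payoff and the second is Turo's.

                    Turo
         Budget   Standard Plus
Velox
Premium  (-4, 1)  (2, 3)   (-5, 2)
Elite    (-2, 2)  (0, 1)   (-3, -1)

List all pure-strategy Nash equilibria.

(Premium, Standard); (Elite, Budget)

Check each profile: it is a Nash equilibrium iff no player can strictly gain by switching unilaterally.
(Premium, Budget): Velox can switch to Elite (-4 → -2). Not NE.
(Premium, Standard): Velox gets 2, best alternative 0; Turo gets 3, best alternative 2. No profitable deviation — NE.
(Premium, Plus): Velox can switch to Elite (-5 → -3). Not NE.
(Elite, Budget): Velox gets -2, best alternative -4; Turo gets 2, best alternative 1. No profitable deviation — NE.
(Elite, Standard): Velox can switch to Premium (0 → 2). Not NE.
(Elite, Plus): Turo can switch to Budget (-1 → 2). Not NE.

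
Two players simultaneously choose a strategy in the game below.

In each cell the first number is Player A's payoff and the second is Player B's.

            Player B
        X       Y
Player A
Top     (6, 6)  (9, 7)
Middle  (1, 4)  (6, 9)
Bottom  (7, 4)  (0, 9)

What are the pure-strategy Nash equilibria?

Pure NE: (Top, Y)

(Top, X): Player A can switch to Bottom (6 → 7). Not NE.
(Top, Y): Player A gets 9, best alternative 6; Player B gets 7, best alternative 6. No profitable deviation — NE.
(Middle, X): Player A can switch to Top (1 → 6). Not NE.
(Middle, Y): Player A can switch to Top (6 → 9). Not NE.
(Bottom, X): Player B can switch to Y (4 → 9). Not NE.
(Bottom, Y): Player A can switch to Top (0 → 9). Not NE.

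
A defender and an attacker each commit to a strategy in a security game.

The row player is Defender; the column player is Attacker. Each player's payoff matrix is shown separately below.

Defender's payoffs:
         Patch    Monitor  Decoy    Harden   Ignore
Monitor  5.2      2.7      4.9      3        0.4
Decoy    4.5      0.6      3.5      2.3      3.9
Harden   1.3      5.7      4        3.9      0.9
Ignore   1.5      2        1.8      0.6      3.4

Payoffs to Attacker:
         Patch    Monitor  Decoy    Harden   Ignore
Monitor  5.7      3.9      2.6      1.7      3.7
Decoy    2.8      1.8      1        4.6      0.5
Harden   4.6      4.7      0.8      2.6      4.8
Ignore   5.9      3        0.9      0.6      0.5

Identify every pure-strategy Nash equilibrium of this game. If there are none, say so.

Pure NE: (Monitor, Patch)

(Monitor, Patch): Defender gets 5.2, best alternative 4.5; Attacker gets 5.7, best alternative 3.9. No profitable deviation — NE.
(Monitor, Monitor): Defender can switch to Harden (2.7 → 5.7). Not NE.
(Monitor, Decoy): Attacker can switch to Patch (2.6 → 5.7). Not NE.
(Monitor, Harden): Defender can switch to Harden (3 → 3.9). Not NE.
(Monitor, Ignore): Defender can switch to Decoy (0.4 → 3.9). Not NE.
(Decoy, Patch): Defender can switch to Monitor (4.5 → 5.2). Not NE.
(Decoy, Monitor): Defender can switch to Monitor (0.6 → 2.7). Not NE.
(Decoy, Decoy): Defender can switch to Monitor (3.5 → 4.9). Not NE.
(Decoy, Harden): Defender can switch to Monitor (2.3 → 3). Not NE.
(Decoy, Ignore): Attacker can switch to Patch (0.5 → 2.8). Not NE.
(Harden, Patch): Defender can switch to Monitor (1.3 → 5.2). Not NE.
(The remaining 9 profiles each have a profitable deviation by the same check.)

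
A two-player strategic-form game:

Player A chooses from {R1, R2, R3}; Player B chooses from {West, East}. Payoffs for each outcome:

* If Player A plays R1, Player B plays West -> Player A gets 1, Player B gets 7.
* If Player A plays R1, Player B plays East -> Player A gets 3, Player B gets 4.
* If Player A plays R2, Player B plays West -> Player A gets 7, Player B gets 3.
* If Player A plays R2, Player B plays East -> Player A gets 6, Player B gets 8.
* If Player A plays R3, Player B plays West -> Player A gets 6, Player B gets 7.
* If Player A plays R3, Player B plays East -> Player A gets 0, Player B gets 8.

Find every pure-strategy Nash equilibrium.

(R2, East)

(R1, West): Player A can switch to R2 (1 → 7). Not NE.
(R1, East): Player A can switch to R2 (3 → 6). Not NE.
(R2, West): Player B can switch to East (3 → 8). Not NE.
(R2, East): Player A gets 6, best alternative 3; Player B gets 8, best alternative 3. No profitable deviation — NE.
(R3, West): Player A can switch to R2 (6 → 7). Not NE.
(R3, East): Player A can switch to R1 (0 → 3). Not NE.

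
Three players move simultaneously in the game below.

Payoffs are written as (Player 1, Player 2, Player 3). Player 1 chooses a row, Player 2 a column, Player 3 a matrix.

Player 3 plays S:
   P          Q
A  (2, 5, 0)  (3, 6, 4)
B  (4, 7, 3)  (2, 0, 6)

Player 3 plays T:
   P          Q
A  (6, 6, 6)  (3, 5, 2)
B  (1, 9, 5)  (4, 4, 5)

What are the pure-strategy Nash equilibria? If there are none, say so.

The pure Nash equilibria are (A, P, T); (A, Q, S).

Check each profile: it is a Nash equilibrium iff no player can strictly gain by switching unilaterally.
(A, P, S): Player 1 can switch to B (2 → 4). Not NE.
(A, P, T): Player 1 gets 6, best alternative 1; Player 2 gets 6, best alternative 5; Player 3 gets 6, best alternative 0. No profitable deviation — NE.
(A, Q, S): Player 1 gets 3, best alternative 2; Player 2 gets 6, best alternative 5; Player 3 gets 4, best alternative 2. No profitable deviation — NE.
(A, Q, T): Player 1 can switch to B (3 → 4). Not NE.
(B, P, S): Player 3 can switch to T (3 → 5). Not NE.
(B, P, T): Player 1 can switch to A (1 → 6). Not NE.
(B, Q, S): Player 1 can switch to A (2 → 3). Not NE.
(B, Q, T): Player 2 can switch to P (4 → 9). Not NE.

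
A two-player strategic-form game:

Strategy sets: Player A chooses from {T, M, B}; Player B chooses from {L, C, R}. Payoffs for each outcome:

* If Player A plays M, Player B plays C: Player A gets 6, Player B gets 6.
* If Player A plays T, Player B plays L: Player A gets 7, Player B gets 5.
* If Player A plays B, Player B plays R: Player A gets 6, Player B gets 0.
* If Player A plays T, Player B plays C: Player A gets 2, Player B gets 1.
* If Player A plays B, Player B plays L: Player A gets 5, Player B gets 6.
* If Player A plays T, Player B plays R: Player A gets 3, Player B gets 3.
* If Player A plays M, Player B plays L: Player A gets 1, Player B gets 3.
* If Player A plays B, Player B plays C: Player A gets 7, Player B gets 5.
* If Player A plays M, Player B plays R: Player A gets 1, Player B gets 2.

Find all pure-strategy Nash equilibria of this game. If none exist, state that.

Player A against L: payoffs 7, 1, 5 → best response T.
Player A against C: payoffs 2, 6, 7 → best response B.
Player A against R: payoffs 3, 1, 6 → best response B.
Player B against T: payoffs 5, 1, 3 → best response L.
Player B against M: payoffs 3, 6, 2 → best response C.
Player B against B: payoffs 6, 5, 0 → best response L.
Mutual best responses: (T, L).

The unique pure-strategy Nash equilibrium is (T, L).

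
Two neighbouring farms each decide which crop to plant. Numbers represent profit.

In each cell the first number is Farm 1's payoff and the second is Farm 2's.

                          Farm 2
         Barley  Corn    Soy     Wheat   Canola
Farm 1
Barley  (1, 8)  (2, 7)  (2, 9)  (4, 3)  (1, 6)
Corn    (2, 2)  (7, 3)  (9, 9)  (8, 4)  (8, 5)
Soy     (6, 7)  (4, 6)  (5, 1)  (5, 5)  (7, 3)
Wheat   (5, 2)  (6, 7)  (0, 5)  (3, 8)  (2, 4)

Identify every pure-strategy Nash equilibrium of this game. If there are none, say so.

For each strategy profile, look for a profitable unilateral deviation.
(Barley, Barley): Farm 1 can switch to Corn (1 → 2). Not NE.
(Barley, Corn): Farm 1 can switch to Corn (2 → 7). Not NE.
(Barley, Soy): Farm 1 can switch to Corn (2 → 9). Not NE.
(Barley, Wheat): Farm 1 can switch to Corn (4 → 8). Not NE.
(Barley, Canola): Farm 1 can switch to Corn (1 → 8). Not NE.
(Corn, Barley): Farm 1 can switch to Soy (2 → 6). Not NE.
(Corn, Corn): Farm 2 can switch to Soy (3 → 9). Not NE.
(Corn, Soy): Farm 1 gets 9, best alternative 5; Farm 2 gets 9, best alternative 5. No profitable deviation — NE.
(Corn, Wheat): Farm 2 can switch to Soy (4 → 9). Not NE.
(Corn, Canola): Farm 2 can switch to Soy (5 → 9). Not NE.
(Soy, Barley): Farm 1 gets 6, best alternative 5; Farm 2 gets 7, best alternative 6. No profitable deviation — NE.
(Soy, Corn): Farm 1 can switch to Corn (4 → 7). Not NE.
(Soy, Soy): Farm 1 can switch to Corn (5 → 9). Not NE.
(Soy, Wheat): Farm 1 can switch to Corn (5 → 8). Not NE.
(The remaining 6 profiles each have a profitable deviation by the same check.)

The pure Nash equilibria are (Corn, Soy), (Soy, Barley).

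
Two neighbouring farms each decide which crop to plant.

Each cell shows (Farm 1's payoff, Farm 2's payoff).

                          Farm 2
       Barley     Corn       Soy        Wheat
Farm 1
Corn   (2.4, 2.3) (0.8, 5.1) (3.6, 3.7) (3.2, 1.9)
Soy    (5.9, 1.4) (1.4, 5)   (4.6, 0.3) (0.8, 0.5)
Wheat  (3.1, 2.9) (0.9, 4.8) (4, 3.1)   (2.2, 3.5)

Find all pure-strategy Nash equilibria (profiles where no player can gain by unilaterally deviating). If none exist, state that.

(Soy, Corn)

Farm 1 against Barley: payoffs 2.4, 5.9, 3.1 → best response Soy.
Farm 1 against Corn: payoffs 0.8, 1.4, 0.9 → best response Soy.
Farm 1 against Soy: payoffs 3.6, 4.6, 4 → best response Soy.
Farm 1 against Wheat: payoffs 3.2, 0.8, 2.2 → best response Corn.
Farm 2 against Corn: payoffs 2.3, 5.1, 3.7, 1.9 → best response Corn.
Farm 2 against Soy: payoffs 1.4, 5, 0.3, 0.5 → best response Corn.
Farm 2 against Wheat: payoffs 2.9, 4.8, 3.1, 3.5 → best response Corn.
Mutual best responses: (Soy, Corn).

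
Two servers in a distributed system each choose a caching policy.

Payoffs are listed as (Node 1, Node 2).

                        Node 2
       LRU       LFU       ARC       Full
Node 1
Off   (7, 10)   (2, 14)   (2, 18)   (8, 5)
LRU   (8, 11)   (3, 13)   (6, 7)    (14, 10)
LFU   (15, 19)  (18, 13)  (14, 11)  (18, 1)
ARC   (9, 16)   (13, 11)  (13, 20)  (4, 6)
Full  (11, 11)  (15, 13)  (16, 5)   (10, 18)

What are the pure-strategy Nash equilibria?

(LFU, LRU)

(Off, LRU): Node 1 can switch to LRU (7 → 8). Not NE.
(Off, LFU): Node 1 can switch to LRU (2 → 3). Not NE.
(Off, ARC): Node 1 can switch to LRU (2 → 6). Not NE.
(Off, Full): Node 1 can switch to LRU (8 → 14). Not NE.
(LRU, LRU): Node 1 can switch to LFU (8 → 15). Not NE.
(LRU, LFU): Node 1 can switch to LFU (3 → 18). Not NE.
(LRU, ARC): Node 1 can switch to LFU (6 → 14). Not NE.
(LRU, Full): Node 1 can switch to LFU (14 → 18). Not NE.
(LFU, LRU): Node 1 gets 15, best alternative 11; Node 2 gets 19, best alternative 13. No profitable deviation — NE.
(LFU, LFU): Node 2 can switch to LRU (13 → 19). Not NE.
(LFU, ARC): Node 1 can switch to Full (14 → 16). Not NE.
(LFU, Full): Node 2 can switch to LRU (1 → 19). Not NE.
(ARC, LRU): Node 1 can switch to LFU (9 → 15). Not NE.
(The remaining 7 profiles each have a profitable deviation by the same check.)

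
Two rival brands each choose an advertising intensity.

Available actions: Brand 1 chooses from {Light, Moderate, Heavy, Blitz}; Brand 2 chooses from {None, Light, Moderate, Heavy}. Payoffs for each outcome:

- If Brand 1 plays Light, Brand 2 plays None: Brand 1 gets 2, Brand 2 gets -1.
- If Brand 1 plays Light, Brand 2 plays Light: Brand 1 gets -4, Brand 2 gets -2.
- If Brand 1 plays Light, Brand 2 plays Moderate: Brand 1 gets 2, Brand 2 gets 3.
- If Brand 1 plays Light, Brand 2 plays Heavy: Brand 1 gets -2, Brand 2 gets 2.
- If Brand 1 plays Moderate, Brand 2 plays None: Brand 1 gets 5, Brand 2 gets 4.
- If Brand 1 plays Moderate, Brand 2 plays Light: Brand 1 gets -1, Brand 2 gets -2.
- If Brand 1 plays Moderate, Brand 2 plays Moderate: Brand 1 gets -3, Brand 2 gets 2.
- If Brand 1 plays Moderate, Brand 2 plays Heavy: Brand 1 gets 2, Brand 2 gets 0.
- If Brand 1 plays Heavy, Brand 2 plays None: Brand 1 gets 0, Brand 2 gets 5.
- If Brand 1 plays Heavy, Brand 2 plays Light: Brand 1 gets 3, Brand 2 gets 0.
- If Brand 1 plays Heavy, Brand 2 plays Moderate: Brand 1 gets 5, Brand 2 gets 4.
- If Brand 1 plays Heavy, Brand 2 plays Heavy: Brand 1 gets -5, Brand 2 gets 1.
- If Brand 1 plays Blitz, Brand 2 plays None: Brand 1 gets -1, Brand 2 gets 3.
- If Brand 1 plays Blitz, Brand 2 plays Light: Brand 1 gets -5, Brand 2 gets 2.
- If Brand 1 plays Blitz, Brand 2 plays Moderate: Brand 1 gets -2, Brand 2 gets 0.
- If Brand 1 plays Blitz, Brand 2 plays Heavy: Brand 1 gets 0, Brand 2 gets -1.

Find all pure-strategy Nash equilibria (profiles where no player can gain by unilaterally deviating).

(Light, None): Brand 1 can switch to Moderate (2 → 5). Not NE.
(Light, Light): Brand 1 can switch to Moderate (-4 → -1). Not NE.
(Light, Moderate): Brand 1 can switch to Heavy (2 → 5). Not NE.
(Light, Heavy): Brand 1 can switch to Moderate (-2 → 2). Not NE.
(Moderate, None): Brand 1 gets 5, best alternative 2; Brand 2 gets 4, best alternative 2. No profitable deviation — NE.
(Moderate, Light): Brand 1 can switch to Heavy (-1 → 3). Not NE.
(Moderate, Moderate): Brand 1 can switch to Light (-3 → 2). Not NE.
(Moderate, Heavy): Brand 2 can switch to None (0 → 4). Not NE.
(Heavy, None): Brand 1 can switch to Light (0 → 2). Not NE.
(Heavy, Light): Brand 2 can switch to None (0 → 5). Not NE.
(Heavy, Moderate): Brand 2 can switch to None (4 → 5). Not NE.
(The remaining 5 profiles each have a profitable deviation by the same check.)

The unique pure-strategy Nash equilibrium is (Moderate, None).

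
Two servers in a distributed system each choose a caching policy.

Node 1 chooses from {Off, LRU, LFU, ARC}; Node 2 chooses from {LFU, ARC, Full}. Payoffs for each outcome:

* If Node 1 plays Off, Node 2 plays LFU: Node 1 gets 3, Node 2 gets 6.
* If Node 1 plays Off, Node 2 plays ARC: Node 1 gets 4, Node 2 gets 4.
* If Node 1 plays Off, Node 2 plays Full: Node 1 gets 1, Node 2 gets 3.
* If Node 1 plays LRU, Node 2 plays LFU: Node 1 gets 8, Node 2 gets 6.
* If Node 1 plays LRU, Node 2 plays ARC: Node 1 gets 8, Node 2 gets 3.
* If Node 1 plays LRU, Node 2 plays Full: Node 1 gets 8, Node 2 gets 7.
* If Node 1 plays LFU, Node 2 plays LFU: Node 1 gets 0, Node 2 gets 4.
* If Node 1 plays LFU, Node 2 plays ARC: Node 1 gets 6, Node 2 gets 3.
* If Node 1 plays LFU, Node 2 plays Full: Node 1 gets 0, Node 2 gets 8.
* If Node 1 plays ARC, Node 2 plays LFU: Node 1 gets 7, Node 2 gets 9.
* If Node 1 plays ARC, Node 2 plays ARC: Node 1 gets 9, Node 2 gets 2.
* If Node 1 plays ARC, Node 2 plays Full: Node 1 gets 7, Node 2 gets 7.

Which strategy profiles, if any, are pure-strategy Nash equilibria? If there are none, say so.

(LRU, Full)

Node 1 against LFU: payoffs 3, 8, 0, 7 → best response LRU.
Node 1 against ARC: payoffs 4, 8, 6, 9 → best response ARC.
Node 1 against Full: payoffs 1, 8, 0, 7 → best response LRU.
Node 2 against Off: payoffs 6, 4, 3 → best response LFU.
Node 2 against LRU: payoffs 6, 3, 7 → best response Full.
Node 2 against LFU: payoffs 4, 3, 8 → best response Full.
Node 2 against ARC: payoffs 9, 2, 7 → best response LFU.
Mutual best responses: (LRU, Full).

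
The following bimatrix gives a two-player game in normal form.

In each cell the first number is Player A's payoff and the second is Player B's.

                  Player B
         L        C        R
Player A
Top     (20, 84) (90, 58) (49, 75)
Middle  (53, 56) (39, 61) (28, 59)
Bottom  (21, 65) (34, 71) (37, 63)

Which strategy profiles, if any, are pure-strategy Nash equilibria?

There is no pure-strategy Nash equilibrium.

(Top, L): Player A can switch to Middle (20 → 53). Not NE.
(Top, C): Player B can switch to L (58 → 84). Not NE.
(Top, R): Player B can switch to L (75 → 84). Not NE.
(Middle, L): Player B can switch to C (56 → 61). Not NE.
(Middle, C): Player A can switch to Top (39 → 90). Not NE.
(Middle, R): Player A can switch to Top (28 → 49). Not NE.
(Bottom, L): Player A can switch to Middle (21 → 53). Not NE.
(Bottom, C): Player A can switch to Top (34 → 90). Not NE.
(Bottom, R): Player A can switch to Top (37 → 49). Not NE.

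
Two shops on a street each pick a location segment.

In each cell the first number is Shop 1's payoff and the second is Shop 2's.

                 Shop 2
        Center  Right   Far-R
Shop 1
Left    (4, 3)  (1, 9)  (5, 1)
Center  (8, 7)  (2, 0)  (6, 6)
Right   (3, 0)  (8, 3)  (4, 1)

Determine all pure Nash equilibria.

The pure Nash equilibria are (Center, Center) and (Right, Right).

(Left, Center): Shop 1 can switch to Center (4 → 8). Not NE.
(Left, Right): Shop 1 can switch to Center (1 → 2). Not NE.
(Left, Far-R): Shop 1 can switch to Center (5 → 6). Not NE.
(Center, Center): Shop 1 gets 8, best alternative 4; Shop 2 gets 7, best alternative 6. No profitable deviation — NE.
(Center, Right): Shop 1 can switch to Right (2 → 8). Not NE.
(Center, Far-R): Shop 2 can switch to Center (6 → 7). Not NE.
(Right, Center): Shop 1 can switch to Left (3 → 4). Not NE.
(Right, Right): Shop 1 gets 8, best alternative 2; Shop 2 gets 3, best alternative 1. No profitable deviation — NE.
(The remaining 1 profile has a profitable deviation by the same check.)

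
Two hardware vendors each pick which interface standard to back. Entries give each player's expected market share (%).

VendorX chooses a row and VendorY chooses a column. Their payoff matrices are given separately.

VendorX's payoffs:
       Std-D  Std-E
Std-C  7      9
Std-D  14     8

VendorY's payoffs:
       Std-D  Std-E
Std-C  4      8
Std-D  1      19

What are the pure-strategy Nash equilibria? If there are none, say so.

The unique pure-strategy Nash equilibrium is (Std-C, Std-E).

(Std-C, Std-D): VendorX can switch to Std-D (7 → 14). Not NE.
(Std-C, Std-E): VendorX gets 9, best alternative 8; VendorY gets 8, best alternative 4. No profitable deviation — NE.
(Std-D, Std-D): VendorY can switch to Std-E (1 → 19). Not NE.
(Std-D, Std-E): VendorX can switch to Std-C (8 → 9). Not NE.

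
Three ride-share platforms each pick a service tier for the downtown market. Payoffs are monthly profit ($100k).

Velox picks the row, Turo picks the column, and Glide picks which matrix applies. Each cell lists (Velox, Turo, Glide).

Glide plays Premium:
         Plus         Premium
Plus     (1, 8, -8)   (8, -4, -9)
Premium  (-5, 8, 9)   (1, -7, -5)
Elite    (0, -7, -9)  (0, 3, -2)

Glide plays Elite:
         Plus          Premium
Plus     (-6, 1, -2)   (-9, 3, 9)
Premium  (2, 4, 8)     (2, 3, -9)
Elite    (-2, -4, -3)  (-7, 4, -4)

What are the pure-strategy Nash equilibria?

(Plus, Plus, Premium): Glide can switch to Elite (-8 → -2). Not NE.
(Plus, Plus, Elite): Velox can switch to Premium (-6 → 2). Not NE.
(Plus, Premium, Premium): Turo can switch to Plus (-4 → 8). Not NE.
(Plus, Premium, Elite): Velox can switch to Premium (-9 → 2). Not NE.
(Premium, Plus, Premium): Velox can switch to Plus (-5 → 1). Not NE.
(Premium, Plus, Elite): Glide can switch to Premium (8 → 9). Not NE.
(Premium, Premium, Premium): Velox can switch to Plus (1 → 8). Not NE.
(Premium, Premium, Elite): Turo can switch to Plus (3 → 4). Not NE.
(Elite, Plus, Premium): Velox can switch to Plus (0 → 1). Not NE.
(Elite, Plus, Elite): Velox can switch to Premium (-2 → 2). Not NE.
(Elite, Premium, Premium): Velox can switch to Plus (0 → 8). Not NE.
(Elite, Premium, Elite): Velox can switch to Premium (-7 → 2). Not NE.

none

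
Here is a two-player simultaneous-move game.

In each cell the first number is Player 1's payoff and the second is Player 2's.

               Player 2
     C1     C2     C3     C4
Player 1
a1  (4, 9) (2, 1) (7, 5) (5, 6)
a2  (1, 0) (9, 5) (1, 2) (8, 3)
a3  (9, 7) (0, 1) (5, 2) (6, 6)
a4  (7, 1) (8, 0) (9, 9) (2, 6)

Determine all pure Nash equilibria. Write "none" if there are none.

Pure-strategy Nash equilibria: (a2, C2); (a3, C1); (a4, C3)

Player 1 against C1: payoffs 4, 1, 9, 7 → best response a3.
Player 1 against C2: payoffs 2, 9, 0, 8 → best response a2.
Player 1 against C3: payoffs 7, 1, 5, 9 → best response a4.
Player 1 against C4: payoffs 5, 8, 6, 2 → best response a2.
Player 2 against a1: payoffs 9, 1, 5, 6 → best response C1.
Player 2 against a2: payoffs 0, 5, 2, 3 → best response C2.
Player 2 against a3: payoffs 7, 1, 2, 6 → best response C1.
Player 2 against a4: payoffs 1, 0, 9, 6 → best response C3.
Mutual best responses: (a2, C2); (a3, C1); (a4, C3).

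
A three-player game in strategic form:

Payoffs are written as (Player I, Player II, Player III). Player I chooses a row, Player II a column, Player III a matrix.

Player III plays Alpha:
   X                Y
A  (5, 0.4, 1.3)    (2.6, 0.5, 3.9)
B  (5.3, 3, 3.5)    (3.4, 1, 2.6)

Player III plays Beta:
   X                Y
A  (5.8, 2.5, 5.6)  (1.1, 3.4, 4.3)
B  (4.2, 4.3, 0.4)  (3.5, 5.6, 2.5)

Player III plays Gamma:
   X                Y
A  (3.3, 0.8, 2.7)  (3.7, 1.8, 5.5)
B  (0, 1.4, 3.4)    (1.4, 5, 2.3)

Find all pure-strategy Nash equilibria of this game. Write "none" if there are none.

Player I against (X, Alpha): payoffs 5, 5.3 → best response B.
Player I against (X, Beta): payoffs 5.8, 4.2 → best response A.
Player I against (X, Gamma): payoffs 3.3, 0 → best response A.
Player I against (Y, Alpha): payoffs 2.6, 3.4 → best response B.
Player I against (Y, Beta): payoffs 1.1, 3.5 → best response B.
Player I against (Y, Gamma): payoffs 3.7, 1.4 → best response A.
Player II against (A, Alpha): payoffs 0.4, 0.5 → best response Y.
Player II against (A, Beta): payoffs 2.5, 3.4 → best response Y.
Player II against (A, Gamma): payoffs 0.8, 1.8 → best response Y.
Player II against (B, Alpha): payoffs 3, 1 → best response X.
Player II against (B, Beta): payoffs 4.3, 5.6 → best response Y.
Player II against (B, Gamma): payoffs 1.4, 5 → best response Y.
Player III against (A, X): payoffs 1.3, 5.6, 2.7 → best response Beta.
Player III against (A, Y): payoffs 3.9, 4.3, 5.5 → best response Gamma.
Player III against (B, X): payoffs 3.5, 0.4, 3.4 → best response Alpha.
Player III against (B, Y): payoffs 2.6, 2.5, 2.3 → best response Alpha.
Mutual best responses: (A, Y, Gamma); (B, X, Alpha).

(A, Y, Gamma); (B, X, Alpha)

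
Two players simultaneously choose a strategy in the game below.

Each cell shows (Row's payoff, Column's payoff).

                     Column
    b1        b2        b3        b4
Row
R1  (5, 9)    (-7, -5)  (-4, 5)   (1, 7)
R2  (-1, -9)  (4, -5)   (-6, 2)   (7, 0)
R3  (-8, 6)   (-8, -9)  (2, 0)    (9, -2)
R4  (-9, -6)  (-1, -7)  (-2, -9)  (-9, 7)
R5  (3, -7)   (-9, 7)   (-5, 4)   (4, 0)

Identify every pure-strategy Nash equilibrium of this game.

Pure NE: (R1, b1)

Row against b1: payoffs 5, -1, -8, -9, 3 → best response R1.
Row against b2: payoffs -7, 4, -8, -1, -9 → best response R2.
Row against b3: payoffs -4, -6, 2, -2, -5 → best response R3.
Row against b4: payoffs 1, 7, 9, -9, 4 → best response R3.
Column against R1: payoffs 9, -5, 5, 7 → best response b1.
Column against R2: payoffs -9, -5, 2, 0 → best response b3.
Column against R3: payoffs 6, -9, 0, -2 → best response b1.
Column against R4: payoffs -6, -7, -9, 7 → best response b4.
Column against R5: payoffs -7, 7, 4, 0 → best response b2.
Mutual best responses: (R1, b1).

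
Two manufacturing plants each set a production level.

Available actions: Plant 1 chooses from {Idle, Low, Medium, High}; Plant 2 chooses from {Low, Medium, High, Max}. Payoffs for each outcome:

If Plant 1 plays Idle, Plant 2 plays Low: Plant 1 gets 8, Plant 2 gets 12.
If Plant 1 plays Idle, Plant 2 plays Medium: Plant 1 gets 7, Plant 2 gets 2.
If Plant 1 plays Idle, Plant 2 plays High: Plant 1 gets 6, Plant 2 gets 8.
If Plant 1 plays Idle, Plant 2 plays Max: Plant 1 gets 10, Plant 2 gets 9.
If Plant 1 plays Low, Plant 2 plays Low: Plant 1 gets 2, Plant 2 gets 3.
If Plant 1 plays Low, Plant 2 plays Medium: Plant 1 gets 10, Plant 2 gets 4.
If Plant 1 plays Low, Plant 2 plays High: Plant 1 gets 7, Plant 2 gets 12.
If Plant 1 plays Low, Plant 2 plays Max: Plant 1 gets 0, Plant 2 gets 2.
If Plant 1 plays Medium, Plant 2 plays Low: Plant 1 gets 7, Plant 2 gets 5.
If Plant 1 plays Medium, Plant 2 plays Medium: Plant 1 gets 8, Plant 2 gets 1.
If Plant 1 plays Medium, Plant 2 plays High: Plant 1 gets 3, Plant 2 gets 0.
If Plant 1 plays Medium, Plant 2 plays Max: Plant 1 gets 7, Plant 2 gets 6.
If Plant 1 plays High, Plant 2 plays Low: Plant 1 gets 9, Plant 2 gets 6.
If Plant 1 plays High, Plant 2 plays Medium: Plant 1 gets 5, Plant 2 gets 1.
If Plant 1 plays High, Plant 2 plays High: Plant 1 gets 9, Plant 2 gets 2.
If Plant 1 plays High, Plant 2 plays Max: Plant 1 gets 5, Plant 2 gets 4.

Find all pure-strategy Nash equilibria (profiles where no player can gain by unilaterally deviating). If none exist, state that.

(High, Low)

(Idle, Low): Plant 1 can switch to High (8 → 9). Not NE.
(Idle, Medium): Plant 1 can switch to Low (7 → 10). Not NE.
(Idle, High): Plant 1 can switch to Low (6 → 7). Not NE.
(Idle, Max): Plant 2 can switch to Low (9 → 12). Not NE.
(Low, Low): Plant 1 can switch to Idle (2 → 8). Not NE.
(Low, Medium): Plant 2 can switch to High (4 → 12). Not NE.
(Low, High): Plant 1 can switch to High (7 → 9). Not NE.
(Low, Max): Plant 1 can switch to Idle (0 → 10). Not NE.
(Medium, Low): Plant 1 can switch to Idle (7 → 8). Not NE.
(Medium, Medium): Plant 1 can switch to Low (8 → 10). Not NE.
(High, Low): Plant 1 gets 9, best alternative 8; Plant 2 gets 6, best alternative 4. No profitable deviation — NE.
(The remaining 5 profiles each have a profitable deviation by the same check.)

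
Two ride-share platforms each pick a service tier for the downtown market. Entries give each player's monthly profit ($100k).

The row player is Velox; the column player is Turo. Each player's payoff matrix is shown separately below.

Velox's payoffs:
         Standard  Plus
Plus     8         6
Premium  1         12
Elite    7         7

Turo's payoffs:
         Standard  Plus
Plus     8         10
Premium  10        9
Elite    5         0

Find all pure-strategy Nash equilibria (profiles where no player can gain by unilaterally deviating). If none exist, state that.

This game has no pure Nash equilibrium.

(Plus, Standard): Turo can switch to Plus (8 → 10). Not NE.
(Plus, Plus): Velox can switch to Premium (6 → 12). Not NE.
(Premium, Standard): Velox can switch to Plus (1 → 8). Not NE.
(Premium, Plus): Turo can switch to Standard (9 → 10). Not NE.
(Elite, Standard): Velox can switch to Plus (7 → 8). Not NE.
(Elite, Plus): Velox can switch to Premium (7 → 12). Not NE.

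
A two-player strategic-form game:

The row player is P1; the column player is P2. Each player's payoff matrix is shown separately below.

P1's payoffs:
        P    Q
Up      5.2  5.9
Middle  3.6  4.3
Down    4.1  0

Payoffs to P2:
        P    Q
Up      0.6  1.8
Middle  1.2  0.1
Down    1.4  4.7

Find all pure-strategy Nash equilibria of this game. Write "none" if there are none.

Mark each player's best response to every combination of opponents' strategies; a profile where every player is best-responding is a pure Nash equilibrium.
P1 against P: payoffs 5.2, 3.6, 4.1 → best response Up.
P1 against Q: payoffs 5.9, 4.3, 0 → best response Up.
P2 against Up: payoffs 0.6, 1.8 → best response Q.
P2 against Middle: payoffs 1.2, 0.1 → best response P.
P2 against Down: payoffs 1.4, 4.7 → best response Q.
Mutual best responses: (Up, Q).

The unique pure-strategy Nash equilibrium is (Up, Q).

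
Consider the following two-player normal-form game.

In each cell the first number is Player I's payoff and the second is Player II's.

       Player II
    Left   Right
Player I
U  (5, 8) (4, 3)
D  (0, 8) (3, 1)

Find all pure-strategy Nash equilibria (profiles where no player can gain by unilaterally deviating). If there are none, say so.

(U, Left): Player I gets 5, best alternative 0; Player II gets 8, best alternative 3. No profitable deviation — NE.
(U, Right): Player II can switch to Left (3 → 8). Not NE.
(D, Left): Player I can switch to U (0 → 5). Not NE.
(D, Right): Player I can switch to U (3 → 4). Not NE.

(U, Left)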